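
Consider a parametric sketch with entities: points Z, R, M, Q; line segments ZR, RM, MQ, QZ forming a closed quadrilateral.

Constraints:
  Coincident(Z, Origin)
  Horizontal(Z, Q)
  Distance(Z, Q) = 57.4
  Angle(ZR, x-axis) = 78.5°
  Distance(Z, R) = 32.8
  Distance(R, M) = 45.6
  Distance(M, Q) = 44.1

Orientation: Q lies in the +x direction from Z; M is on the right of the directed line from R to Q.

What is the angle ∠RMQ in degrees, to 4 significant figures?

84.23°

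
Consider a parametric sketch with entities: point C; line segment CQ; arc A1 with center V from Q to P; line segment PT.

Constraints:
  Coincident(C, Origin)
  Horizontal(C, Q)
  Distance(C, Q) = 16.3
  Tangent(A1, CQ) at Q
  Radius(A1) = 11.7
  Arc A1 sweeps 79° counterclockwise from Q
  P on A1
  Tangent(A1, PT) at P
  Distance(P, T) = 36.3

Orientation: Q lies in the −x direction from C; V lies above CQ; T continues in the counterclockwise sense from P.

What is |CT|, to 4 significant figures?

45.15

C is at the origin; CQ is horizontal with |CQ| = 16.3 and Q on the −x side, so Q = (-16.30, 0.000). Tangency of A1 to CQ means the radius VQ is perpendicular to CQ, so V = Q + (0, 11.7) = (-16.30, 11.70). On A1, Q sits at bearing -90° from V; a 79° counterclockwise sweep puts P at bearing -11°, so P = V + 11.7·(cos -11°, sin -11°) = (-4.815, 9.468). Tangency of A1 to PT means the radius VP is perpendicular to PT, so PT runs along (−sin -11°, cos -11°); with |PT| = 36.3, T = (2.111, 45.10). Then |CT| = |T − C| = 45.15.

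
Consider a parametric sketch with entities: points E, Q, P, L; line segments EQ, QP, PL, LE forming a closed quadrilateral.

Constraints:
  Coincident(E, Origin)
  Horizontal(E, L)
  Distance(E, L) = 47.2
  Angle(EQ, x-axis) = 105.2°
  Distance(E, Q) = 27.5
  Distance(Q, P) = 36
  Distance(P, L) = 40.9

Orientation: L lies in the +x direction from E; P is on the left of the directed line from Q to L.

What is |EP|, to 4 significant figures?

45.24

E is at the origin; E and L share the same y with |EL| = 47.2 and L in +x, so L = (47.2, 0). EQ runs at 105.2° with |EQ| = 27.5, so Q = (-7.210, 26.54). P is determined by |QP| = 36.0 and |PL| = 40.9 together: it lies at the intersection of circle(Q, 36.0) and circle(L, 40.9). With |QL| = 60.54, the foot of the radical line on QL is 27.16 from Q and the perpendicular offset is √(36.0² − 27.16²) = 23.63. Taking the left-of-QL solution: P = (27.56, 35.87).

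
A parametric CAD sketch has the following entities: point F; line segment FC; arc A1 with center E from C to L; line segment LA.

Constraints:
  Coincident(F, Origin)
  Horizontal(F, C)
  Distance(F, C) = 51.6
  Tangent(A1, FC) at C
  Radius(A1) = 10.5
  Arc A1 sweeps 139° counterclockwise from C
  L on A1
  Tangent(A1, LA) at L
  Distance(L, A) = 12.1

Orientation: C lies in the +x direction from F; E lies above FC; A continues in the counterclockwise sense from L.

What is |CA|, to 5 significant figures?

26.458

F is at the origin; F and C share the same y with |FC| = 51.6 and C on the +x side, so C = (51.600, 0.0000). Since A1 is tangent to FC there, EC ⟂ FC, so E = C + (0, 10.5) = (51.600, 10.500). On A1, C sits at bearing -90° from E; a 139° counterclockwise sweep puts L at bearing 49°, so L = E + 10.5·(cos 49°, sin 49°) = (58.489, 18.424). A1 meets LA tangentially, so EL is at right angles to LA, so LA runs along (−sin 49°, cos 49°); with |LA| = 12.1, A = (49.357, 26.363). Then |CA| = |A − C| = 26.458.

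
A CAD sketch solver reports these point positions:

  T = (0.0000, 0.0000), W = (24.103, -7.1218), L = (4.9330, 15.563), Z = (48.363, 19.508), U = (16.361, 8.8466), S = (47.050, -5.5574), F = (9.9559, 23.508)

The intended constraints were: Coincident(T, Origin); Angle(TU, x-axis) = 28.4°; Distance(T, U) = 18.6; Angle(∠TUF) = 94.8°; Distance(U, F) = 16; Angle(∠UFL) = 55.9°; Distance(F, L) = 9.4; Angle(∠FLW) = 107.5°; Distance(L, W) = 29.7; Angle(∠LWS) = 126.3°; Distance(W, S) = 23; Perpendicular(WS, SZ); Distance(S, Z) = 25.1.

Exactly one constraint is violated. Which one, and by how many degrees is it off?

Perpendicular(WS, SZ) — off by 6.90°.

T = (0.00, 0.00) ✓; TU at 28.40° ✓; |TU| = 18.60 ✓; ∠TUF = 94.80° ✓; |UF| = 16.00 ✓; ∠UFL = 55.90° ✓; |FL| = 9.400 ✓; ∠FLW = 107.5° ✓; |LW| = 29.70 ✓; ∠LWS = 126.3° ✓; |WS| = 23.00 ✓; ∠(WS, SZ) = 83.10° ✗; |SZ| = 25.10 ✓.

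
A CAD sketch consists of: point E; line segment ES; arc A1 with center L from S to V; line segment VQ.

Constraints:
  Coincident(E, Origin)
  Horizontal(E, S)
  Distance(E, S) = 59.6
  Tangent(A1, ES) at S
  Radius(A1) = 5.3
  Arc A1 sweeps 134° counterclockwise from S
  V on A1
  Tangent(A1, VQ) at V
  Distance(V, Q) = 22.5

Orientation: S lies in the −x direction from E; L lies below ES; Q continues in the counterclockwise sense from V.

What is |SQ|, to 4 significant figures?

27.80

E is at the origin; ES is horizontal with |ES| = 59.6 and S on the −x side, so S = (-59.60, 0.000). Since A1 is tangent to ES there, LS ⟂ ES, so L = S + (0, -5.3) = (-59.60, -5.300). On A1, S sits at bearing 90° from L; a 134° counterclockwise sweep puts V at bearing 224°, so V = L + 5.3·(cos 224°, sin 224°) = (-63.41, -8.982). Tangency of A1 to VQ means the radius LV is perpendicular to VQ, so VQ runs along (−sin 224°, cos 224°); with |VQ| = 22.5, Q = (-47.78, -25.17). Then |SQ| = |Q − S| = 27.80.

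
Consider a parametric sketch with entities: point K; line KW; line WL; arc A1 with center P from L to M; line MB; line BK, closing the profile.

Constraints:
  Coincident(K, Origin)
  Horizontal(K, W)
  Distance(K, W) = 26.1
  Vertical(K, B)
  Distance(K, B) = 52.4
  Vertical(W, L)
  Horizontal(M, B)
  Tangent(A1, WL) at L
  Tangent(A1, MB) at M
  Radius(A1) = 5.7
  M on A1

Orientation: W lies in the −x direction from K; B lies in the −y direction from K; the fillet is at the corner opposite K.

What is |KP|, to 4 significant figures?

50.96

K and B share the same x with |KB| = 52.4 and B on the −y side, so B = (0.000, -52.40). The virtual corner opposite K is at (-26.10, -52.40). Tangency of A1 to WL means the radius PL is perpendicular to WL and tangency of A1 to MB means the radius PM is perpendicular to MB, with radius 5.7, so the center P sits 5.7 in from both sides at P = (-20.40, -46.70). Then |KP| = |P − K| = 50.96.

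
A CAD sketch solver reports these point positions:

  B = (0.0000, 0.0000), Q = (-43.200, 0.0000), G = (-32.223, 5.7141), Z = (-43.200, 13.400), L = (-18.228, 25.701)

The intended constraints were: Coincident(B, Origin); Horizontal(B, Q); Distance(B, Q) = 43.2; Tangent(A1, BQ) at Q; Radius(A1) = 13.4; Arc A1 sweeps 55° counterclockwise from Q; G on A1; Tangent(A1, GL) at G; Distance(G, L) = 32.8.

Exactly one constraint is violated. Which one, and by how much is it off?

Distance(G, L) = 32.8 — off by 8.40.

B = (0.00, 0.00) ✓; B.y = 0.00, Q.y = 0.00 ✓; |BQ| = 43.20 ✓; ∠(ZQ, QB) = 90.00° ✓; |ZQ| = 13.40 ✓; bearing(Z→G) − bearing(Z→Q) = 55.00° ✓; |ZG| = 13.40 ✓; ∠(ZG, GL) = 90.00° ✓; |GL| = 24.40 ✗.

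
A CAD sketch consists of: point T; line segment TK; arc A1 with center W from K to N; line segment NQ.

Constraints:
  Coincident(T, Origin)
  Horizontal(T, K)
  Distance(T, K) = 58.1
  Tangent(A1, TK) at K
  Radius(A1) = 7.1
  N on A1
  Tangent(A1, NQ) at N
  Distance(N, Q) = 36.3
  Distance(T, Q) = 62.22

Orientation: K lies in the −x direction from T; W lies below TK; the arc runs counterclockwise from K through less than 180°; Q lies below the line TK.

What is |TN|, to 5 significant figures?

65.111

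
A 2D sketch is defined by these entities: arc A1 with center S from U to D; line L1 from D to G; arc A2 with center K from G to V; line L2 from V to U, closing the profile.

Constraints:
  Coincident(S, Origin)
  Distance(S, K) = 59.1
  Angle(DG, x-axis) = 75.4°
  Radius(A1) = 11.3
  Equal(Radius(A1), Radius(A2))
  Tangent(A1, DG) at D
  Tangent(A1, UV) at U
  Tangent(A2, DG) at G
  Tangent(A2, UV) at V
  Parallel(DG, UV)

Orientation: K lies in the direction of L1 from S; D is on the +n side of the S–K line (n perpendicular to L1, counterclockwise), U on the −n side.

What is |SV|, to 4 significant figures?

60.17

The slot axis is L1's direction at 75.4°, so u = (cos 75.4°, sin 75.4°) = (0.2521, 0.9677) and n = (−sin 75.4°, cos 75.4°) = (-0.9677, 0.2521). S is at the origin and K lies 59.1 along u from S, so K = 59.1·u = (14.90, 57.19). Tangency of A1 to both parallel lines with radius 11.3 puts D and U at S ± 11.3·n: D = (-10.94, 2.848), U = (10.94, -2.848). Equal radii place G and V the same way about K: G = K + 11.3·n = (3.962, 60.04), V = K − 11.3·n = (25.83, 54.34). Then |SV| = |V − S| = 60.17.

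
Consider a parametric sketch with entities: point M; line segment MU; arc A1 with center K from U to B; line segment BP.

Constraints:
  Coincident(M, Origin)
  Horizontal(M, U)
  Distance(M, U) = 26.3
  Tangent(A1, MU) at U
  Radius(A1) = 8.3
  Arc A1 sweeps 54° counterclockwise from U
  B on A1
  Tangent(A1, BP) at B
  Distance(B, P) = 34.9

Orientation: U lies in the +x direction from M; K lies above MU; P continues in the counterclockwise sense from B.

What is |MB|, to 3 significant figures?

33.2

M is at the origin; MU is horizontal with |MU| = 26.3 and U on the +x side, so U = (26.3, 0.00). The tangent condition forces KU to be normal to MU, so K = U + (0, 8.3) = (26.3, 8.30). On A1, U sits at bearing -90° from K; a 54° counterclockwise sweep puts B at bearing -36°, so B = K + 8.3·(cos -36°, sin -36°) = (33.0, 3.42). Then |MB| = |B − M| = 33.2.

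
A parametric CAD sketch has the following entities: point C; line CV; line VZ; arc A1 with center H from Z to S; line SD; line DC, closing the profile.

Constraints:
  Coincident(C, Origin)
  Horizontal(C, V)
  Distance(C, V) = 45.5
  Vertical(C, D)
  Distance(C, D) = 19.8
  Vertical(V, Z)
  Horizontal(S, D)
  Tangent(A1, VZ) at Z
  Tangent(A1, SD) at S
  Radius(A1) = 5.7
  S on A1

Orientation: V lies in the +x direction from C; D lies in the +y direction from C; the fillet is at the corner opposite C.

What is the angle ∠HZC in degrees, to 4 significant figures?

17.22°

C is at the origin; CV is horizontal with |CV| = 45.5 and V on the +x side, so V = (45.50, 0.000). C and D share the same x with |CD| = 19.8 and D on the +y side, so D = (0.000, 19.80). The virtual corner opposite C is at (45.50, 19.80). A1 meets VZ tangentially, so HZ is at right angles to VZ and tangency of A1 to SD means the radius HS is perpendicular to SD, with radius 5.7, so the center H sits 5.7 in from both sides at H = (39.80, 14.10). That places the tangent points at Z = (45.50, 14.10) on VZ and S = (39.80, 19.80) on SD. Then cos ∠HZC = ZH·ZC / (|ZH||ZC|), giving 17.22°.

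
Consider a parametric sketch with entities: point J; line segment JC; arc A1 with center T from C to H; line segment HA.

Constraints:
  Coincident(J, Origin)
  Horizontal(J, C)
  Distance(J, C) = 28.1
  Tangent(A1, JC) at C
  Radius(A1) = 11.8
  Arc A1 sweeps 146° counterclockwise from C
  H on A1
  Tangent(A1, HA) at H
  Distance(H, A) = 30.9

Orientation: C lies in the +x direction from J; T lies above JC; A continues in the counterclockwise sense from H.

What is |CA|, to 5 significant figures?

43.266

J is at the origin; JC is horizontal with |JC| = 28.1 and C on the +x side, so C = (28.100, 0.0000). A1 meets JC tangentially, so TC is at right angles to JC, so T = C + (0, 11.8) = (28.100, 11.800). On A1, C sits at bearing -90° from T; a 146° counterclockwise sweep puts H at bearing 56°, so H = T + 11.8·(cos 56°, sin 56°) = (34.698, 21.583). Since A1 is tangent to HA there, TH ⟂ HA, so HA runs along (−sin 56°, cos 56°); with |HA| = 30.9, A = (9.0812, 38.862). Then |CA| = |A − C| = 43.266.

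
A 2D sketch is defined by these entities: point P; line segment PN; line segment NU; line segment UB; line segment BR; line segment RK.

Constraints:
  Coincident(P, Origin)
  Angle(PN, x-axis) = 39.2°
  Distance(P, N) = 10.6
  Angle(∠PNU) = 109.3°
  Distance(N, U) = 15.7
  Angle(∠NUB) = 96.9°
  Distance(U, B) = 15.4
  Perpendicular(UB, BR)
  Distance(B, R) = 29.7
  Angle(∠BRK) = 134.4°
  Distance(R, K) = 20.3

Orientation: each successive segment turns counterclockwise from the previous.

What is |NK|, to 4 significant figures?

28.45

UB ⟂ BR, so BR runs at -77.00°; with |BR| = 29.7, R = (-5.454, -10.94). ∠BRK = 134.4° gives RK at -31.40° from the x-axis; with |RK| = 20.3, K = (11.87, -21.52). Then |NK| = |K − N| = 28.45.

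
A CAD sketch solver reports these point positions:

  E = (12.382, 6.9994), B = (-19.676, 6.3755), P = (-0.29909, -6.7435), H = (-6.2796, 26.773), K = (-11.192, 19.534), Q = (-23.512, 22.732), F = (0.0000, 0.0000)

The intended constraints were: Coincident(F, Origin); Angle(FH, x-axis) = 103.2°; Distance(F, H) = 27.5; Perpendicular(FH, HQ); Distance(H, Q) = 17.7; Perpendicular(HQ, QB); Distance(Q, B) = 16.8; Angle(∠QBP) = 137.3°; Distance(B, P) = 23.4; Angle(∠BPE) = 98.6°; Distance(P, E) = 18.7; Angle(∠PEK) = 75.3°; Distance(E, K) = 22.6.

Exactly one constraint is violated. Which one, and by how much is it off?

Distance(E, K) = 22.6 — off by 4.10.

F = (0.00, 0.00) ✓; FH at 103.2° ✓; |FH| = 27.50 ✓; ∠(FH, HQ) = 90.00° ✓; |HQ| = 17.70 ✓; ∠(HQ, QB) = 90.00° ✓; |QB| = 16.80 ✓; ∠QBP = 137.3° ✓; |BP| = 23.40 ✓; ∠BPE = 98.60° ✓; |PE| = 18.70 ✓; ∠PEK = 75.30° ✓; |EK| = 26.70 ✗.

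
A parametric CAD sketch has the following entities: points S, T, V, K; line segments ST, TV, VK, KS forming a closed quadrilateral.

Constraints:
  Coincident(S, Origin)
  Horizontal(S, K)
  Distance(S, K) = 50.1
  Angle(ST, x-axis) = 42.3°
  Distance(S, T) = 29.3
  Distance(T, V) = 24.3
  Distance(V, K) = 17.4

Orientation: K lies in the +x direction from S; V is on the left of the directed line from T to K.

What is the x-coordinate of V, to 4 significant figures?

45.80

Checks: |TV| = 24.30 ✓; |VK| = 17.40 ✓.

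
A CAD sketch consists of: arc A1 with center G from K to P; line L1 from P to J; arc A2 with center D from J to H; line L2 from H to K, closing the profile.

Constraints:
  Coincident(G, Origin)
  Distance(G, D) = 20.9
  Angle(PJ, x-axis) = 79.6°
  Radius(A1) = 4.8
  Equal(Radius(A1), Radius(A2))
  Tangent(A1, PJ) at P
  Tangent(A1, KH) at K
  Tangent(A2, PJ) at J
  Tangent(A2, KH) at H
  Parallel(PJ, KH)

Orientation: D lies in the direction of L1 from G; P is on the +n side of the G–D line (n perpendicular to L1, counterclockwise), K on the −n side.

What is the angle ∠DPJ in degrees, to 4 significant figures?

12.93°

The slot axis is L1's direction at 79.6°, so u = (cos 79.6°, sin 79.6°) = (0.1805, 0.9836) and n = (−sin 79.6°, cos 79.6°) = (-0.9836, 0.1805). G is at the origin and D lies 20.9 along u from G, so D = 20.9·u = (3.773, 20.56). Tangency of A1 to both parallel lines with radius 4.8 puts P and K at G ± 4.8·n: P = (-4.721, 0.8665), K = (4.721, -0.8665). Equal radii place J and H the same way about D: J = D + 4.8·n = (-0.9483, 21.42), H = D − 4.8·n = (8.494, 19.69). Then cos ∠DPJ = PD·PJ / (|PD||PJ|), giving 12.93°.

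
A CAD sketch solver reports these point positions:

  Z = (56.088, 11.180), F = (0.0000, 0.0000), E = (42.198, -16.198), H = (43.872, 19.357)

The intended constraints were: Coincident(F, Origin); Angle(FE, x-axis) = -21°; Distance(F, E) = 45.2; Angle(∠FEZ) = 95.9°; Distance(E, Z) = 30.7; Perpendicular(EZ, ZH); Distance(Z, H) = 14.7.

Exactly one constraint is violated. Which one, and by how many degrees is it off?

Perpendicular(EZ, ZH) — off by 6.90°.

F = (0.00, 0.00) ✓; FE at -21.00° ✓; |FE| = 45.20 ✓; ∠FEZ = 95.90° ✓; |EZ| = 30.70 ✓; ∠(EZ, ZH) = 83.10° ✗; |ZH| = 14.70 ✓.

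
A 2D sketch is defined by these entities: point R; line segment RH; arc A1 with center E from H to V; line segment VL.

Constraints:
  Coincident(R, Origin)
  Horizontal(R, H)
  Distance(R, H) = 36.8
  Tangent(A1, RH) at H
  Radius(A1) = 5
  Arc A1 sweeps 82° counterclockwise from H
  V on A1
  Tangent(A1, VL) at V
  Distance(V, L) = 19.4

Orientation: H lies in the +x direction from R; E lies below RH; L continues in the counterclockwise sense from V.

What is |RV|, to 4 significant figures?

32.14

R is at the origin; RH is horizontal with |RH| = 36.8 and H on the +x side, so H = (36.80, 0.000). Tangency of A1 to RH means the radius EH is perpendicular to RH, so E = H + (0, -5) = (36.80, -5.000). On A1, H sits at bearing 90° from E; an 82° counterclockwise sweep puts V at bearing 172°, so V = E + 5.0·(cos 172°, sin 172°) = (31.85, -4.304). Then |RV| = |V − R| = 32.14.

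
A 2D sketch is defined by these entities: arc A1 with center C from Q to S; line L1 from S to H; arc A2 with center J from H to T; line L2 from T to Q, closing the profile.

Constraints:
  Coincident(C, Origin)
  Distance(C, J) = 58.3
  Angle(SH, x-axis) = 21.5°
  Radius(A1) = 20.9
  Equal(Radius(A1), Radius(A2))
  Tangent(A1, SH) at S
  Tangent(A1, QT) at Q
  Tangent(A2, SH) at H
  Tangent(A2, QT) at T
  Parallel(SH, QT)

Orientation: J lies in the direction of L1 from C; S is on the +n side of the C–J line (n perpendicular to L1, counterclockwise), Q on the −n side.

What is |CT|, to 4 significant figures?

61.93

The slot axis is L1's direction at 21.5°, so u = (cos 21.5°, sin 21.5°) = (0.9304, 0.3665) and n = (−sin 21.5°, cos 21.5°) = (-0.3665, 0.9304). C is at the origin and J lies 58.3 along u from C, so J = 58.3·u = (54.24, 21.37). Tangency of A1 to both parallel lines with radius 20.9 puts S and Q at C ± 20.9·n: S = (-7.660, 19.45), Q = (7.660, -19.45). Equal radii place H and T the same way about J: H = J + 20.9·n = (46.58, 40.81), T = J − 20.9·n = (61.90, 1.921). Then |CT| = |T − C| = 61.93.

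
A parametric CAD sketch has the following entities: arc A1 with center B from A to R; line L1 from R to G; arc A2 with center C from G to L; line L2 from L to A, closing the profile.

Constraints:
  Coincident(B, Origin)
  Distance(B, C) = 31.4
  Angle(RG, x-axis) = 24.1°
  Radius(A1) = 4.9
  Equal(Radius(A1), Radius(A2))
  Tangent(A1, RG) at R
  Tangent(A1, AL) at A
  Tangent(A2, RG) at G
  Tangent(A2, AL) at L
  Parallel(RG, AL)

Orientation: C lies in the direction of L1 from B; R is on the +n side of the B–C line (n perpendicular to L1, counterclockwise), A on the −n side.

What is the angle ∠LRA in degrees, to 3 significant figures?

72.7°

The slot axis is L1's direction at 24.1°, so u = (cos 24.1°, sin 24.1°) = (0.913, 0.408) and n = (−sin 24.1°, cos 24.1°) = (-0.408, 0.913). B is at the origin and C lies 31.4 along u from B, so C = 31.4·u = (28.7, 12.8). Tangency of A1 to both parallel lines with radius 4.9 puts R and A at B ± 4.9·n: R = (-2.00, 4.47), A = (2.00, -4.47). Equal radii place G and L the same way about C: G = C + 4.9·n = (26.7, 17.3), L = C − 4.9·n = (30.7, 8.35). Then cos ∠LRA = RL·RA / (|RL||RA|), giving 72.7°.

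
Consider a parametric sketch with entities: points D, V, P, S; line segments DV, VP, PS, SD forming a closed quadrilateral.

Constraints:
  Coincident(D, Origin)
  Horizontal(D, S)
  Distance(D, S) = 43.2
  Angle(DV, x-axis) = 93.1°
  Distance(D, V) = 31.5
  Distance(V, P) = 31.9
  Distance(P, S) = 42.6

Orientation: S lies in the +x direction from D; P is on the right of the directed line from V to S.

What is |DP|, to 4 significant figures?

0.7024

Checks: |VP| = 31.90 ✓; |PS| = 42.60 ✓.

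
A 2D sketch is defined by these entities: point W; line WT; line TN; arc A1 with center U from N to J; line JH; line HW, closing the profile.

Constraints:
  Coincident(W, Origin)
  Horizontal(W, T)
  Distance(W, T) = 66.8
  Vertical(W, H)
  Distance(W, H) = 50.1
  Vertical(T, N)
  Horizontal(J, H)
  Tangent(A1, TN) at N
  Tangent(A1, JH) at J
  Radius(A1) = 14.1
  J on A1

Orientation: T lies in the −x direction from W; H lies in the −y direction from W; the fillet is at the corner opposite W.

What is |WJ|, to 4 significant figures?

72.71

W is at the origin; W and T share the same y with |WT| = 66.8 and T on the −x side, so T = (-66.80, 0.000). WH is vertical with |WH| = 50.1 and H on the −y side, so H = (0.000, -50.10). The virtual corner opposite W is at (-66.80, -50.10). Since A1 is tangent to TN there, UN ⟂ TN and the tangent condition forces UJ to be normal to JH, with radius 14.1, so the center U sits 14.1 in from both sides at U = (-52.70, -36.00). That places the tangent points at N = (-66.80, -36.00) on TN and J = (-52.70, -50.10) on JH. Then |WJ| = |J − W| = 72.71.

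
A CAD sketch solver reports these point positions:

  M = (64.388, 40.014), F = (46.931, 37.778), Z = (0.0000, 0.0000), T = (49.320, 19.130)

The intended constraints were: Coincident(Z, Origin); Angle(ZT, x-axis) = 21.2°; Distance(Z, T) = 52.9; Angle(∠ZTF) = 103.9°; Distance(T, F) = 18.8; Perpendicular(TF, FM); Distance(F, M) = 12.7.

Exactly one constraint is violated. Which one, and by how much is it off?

Distance(F, M) = 12.7 — off by 4.90.

Z = (0.00, 0.00) ✓; ZT at 21.20° ✓; |ZT| = 52.90 ✓; ∠ZTF = 103.9° ✓; |TF| = 18.80 ✓; ∠(TF, FM) = 90.00° ✓; |FM| = 17.60 ✗.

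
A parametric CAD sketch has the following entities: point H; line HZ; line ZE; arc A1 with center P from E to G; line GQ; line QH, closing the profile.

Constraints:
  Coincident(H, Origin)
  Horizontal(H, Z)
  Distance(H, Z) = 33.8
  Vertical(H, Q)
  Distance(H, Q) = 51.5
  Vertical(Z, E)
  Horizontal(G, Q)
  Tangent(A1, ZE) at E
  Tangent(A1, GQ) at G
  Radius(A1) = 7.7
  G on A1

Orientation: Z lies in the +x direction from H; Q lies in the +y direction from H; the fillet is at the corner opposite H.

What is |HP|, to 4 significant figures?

50.99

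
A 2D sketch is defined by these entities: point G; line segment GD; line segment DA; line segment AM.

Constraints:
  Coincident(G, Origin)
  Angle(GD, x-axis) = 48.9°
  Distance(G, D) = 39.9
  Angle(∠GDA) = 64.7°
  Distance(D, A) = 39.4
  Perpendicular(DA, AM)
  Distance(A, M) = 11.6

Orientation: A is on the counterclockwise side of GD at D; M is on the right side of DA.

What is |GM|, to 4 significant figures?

52.65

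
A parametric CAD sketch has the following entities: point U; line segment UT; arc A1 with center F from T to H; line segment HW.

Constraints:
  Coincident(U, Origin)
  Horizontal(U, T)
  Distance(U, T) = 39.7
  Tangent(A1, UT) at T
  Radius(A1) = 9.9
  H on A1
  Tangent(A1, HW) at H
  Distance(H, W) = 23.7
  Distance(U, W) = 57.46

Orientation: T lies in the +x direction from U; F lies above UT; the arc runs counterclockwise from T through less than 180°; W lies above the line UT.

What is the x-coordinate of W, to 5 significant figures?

45.659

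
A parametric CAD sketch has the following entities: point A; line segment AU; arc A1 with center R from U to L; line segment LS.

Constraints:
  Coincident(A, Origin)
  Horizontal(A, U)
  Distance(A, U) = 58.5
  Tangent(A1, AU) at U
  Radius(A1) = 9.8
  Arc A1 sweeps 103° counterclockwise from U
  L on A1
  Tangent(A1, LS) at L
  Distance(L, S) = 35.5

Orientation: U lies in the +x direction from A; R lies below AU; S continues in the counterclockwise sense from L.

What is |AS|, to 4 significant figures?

73.57

A is at the origin; AU is horizontal with |AU| = 58.5 and U on the +x side, so U = (58.50, 0.000). The tangent condition forces RU to be normal to AU, so R = U + (0, -9.8) = (58.50, -9.800). On A1, U sits at bearing 90° from R; a 103° counterclockwise sweep puts L at bearing 193°, so L = R + 9.8·(cos 193°, sin 193°) = (48.95, -12.00). A1 meets LS tangentially, so RL is at right angles to LS, so LS runs along (−sin 193°, cos 193°); with |LS| = 35.5, S = (56.94, -46.59). Then |AS| = |S − A| = 73.57.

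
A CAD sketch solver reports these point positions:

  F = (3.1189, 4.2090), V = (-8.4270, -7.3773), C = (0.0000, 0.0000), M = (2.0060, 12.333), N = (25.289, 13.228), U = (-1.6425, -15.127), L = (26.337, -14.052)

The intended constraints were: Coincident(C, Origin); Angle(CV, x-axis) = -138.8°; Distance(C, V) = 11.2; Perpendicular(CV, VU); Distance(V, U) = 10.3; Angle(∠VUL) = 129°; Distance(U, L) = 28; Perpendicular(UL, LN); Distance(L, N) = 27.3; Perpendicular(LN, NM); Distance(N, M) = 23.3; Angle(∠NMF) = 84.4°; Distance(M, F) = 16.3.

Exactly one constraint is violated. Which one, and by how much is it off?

Distance(M, F) = 16.3 — off by 8.10.

C = (0.00, 0.00) ✓; CV at -138.8° ✓; |CV| = 11.20 ✓; ∠(CV, VU) = 90.00° ✓; |VU| = 10.30 ✓; ∠VUL = 129.0° ✓; |UL| = 28.00 ✓; ∠(UL, LN) = 90.00° ✓; |LN| = 27.30 ✓; ∠(LN, NM) = 90.00° ✓; |NM| = 23.30 ✓; ∠NMF = 84.40° ✓; |MF| = 8.200 ✗.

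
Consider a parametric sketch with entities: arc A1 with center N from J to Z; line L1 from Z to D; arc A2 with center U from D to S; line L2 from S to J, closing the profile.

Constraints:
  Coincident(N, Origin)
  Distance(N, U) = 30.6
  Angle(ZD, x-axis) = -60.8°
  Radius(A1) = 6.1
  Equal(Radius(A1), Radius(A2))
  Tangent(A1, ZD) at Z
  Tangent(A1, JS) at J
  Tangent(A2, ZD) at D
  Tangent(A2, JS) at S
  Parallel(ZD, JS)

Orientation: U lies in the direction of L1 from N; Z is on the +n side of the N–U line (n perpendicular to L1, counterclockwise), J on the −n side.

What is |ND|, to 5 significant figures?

31.202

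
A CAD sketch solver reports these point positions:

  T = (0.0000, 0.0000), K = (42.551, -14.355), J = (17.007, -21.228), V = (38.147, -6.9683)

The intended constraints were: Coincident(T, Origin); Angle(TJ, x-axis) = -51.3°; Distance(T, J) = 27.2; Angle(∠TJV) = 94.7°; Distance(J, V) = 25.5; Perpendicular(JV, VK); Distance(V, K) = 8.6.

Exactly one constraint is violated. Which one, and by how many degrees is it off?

Perpendicular(JV, VK) — off by 3.20°.

T = (0.00, 0.00) ✓; TJ at -51.30° ✓; |TJ| = 27.20 ✓; ∠TJV = 94.70° ✓; |JV| = 25.50 ✓; ∠(JV, VK) = 93.20° ✗; |VK| = 8.600 ✓.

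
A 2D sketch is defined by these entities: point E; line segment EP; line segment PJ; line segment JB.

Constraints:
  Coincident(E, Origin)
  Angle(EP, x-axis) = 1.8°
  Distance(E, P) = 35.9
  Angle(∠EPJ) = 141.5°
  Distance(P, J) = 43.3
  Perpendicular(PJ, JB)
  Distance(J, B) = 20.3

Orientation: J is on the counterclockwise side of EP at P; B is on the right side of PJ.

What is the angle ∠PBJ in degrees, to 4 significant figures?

64.88°

E is at the origin; EP runs at 1.8° with length 35.9, so P = 35.9·(cos 1.8°, sin 1.8°) = (35.88, 1.128). ∠EPJ = 141.5°, so PJ runs at 1.8° + (180° − 141.5°) = 40.30° from the x-axis; with |PJ| = 43.3, J = P + 43.3·(cos 40.30°, sin 40.30°) = (68.91, 29.13). PJ ⟂ JB; with |JB| = 20.3 on the right of PJ, B = J + 20.3·(0.6468, -0.7627) = (82.04, 13.65). Then cos ∠PBJ = BP·BJ / (|BP||BJ|), giving 64.88°.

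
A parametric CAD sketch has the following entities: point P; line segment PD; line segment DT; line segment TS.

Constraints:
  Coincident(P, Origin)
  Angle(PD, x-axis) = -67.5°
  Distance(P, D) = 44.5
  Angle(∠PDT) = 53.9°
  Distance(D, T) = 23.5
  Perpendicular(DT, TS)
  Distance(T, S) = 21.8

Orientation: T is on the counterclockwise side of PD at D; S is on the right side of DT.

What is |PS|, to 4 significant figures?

57.82

P is at the origin; PD runs at -67.5° with length 44.5, so D = 44.5·(cos -67.5°, sin -67.5°) = (17.03, -41.11). ∠PDT = 53.9°, so DT runs at -67.5° + (180° − 53.9°) = 58.60° from the x-axis; with |DT| = 23.5, T = D + 23.5·(cos 58.60°, sin 58.60°) = (29.27, -21.05). The perpendicularity gives TS at right angles to DT; with |TS| = 21.8 on the right of DT, S = T + 21.8·(0.8536, -0.5210) = (47.88, -32.41). Then |PS| = |S − P| = 57.82.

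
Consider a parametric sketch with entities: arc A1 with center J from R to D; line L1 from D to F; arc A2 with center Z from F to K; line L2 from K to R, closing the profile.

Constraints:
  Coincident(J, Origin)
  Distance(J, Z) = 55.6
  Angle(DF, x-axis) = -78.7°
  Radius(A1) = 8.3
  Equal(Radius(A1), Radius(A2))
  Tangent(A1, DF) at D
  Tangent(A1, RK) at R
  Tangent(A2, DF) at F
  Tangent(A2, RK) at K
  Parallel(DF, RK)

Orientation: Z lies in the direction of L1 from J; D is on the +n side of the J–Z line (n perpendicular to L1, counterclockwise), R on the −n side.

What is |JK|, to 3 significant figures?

56.2

Tangency of A1 to both parallel lines with radius 8.3 puts D and R at J ± 8.3·n: D = (8.14, 1.63), R = (-8.14, -1.63). Equal radii place F and K the same way about Z: F = Z + 8.3·n = (19.0, -52.9), K = Z − 8.3·n = (2.76, -56.1). Then |JK| = |K − J| = 56.2.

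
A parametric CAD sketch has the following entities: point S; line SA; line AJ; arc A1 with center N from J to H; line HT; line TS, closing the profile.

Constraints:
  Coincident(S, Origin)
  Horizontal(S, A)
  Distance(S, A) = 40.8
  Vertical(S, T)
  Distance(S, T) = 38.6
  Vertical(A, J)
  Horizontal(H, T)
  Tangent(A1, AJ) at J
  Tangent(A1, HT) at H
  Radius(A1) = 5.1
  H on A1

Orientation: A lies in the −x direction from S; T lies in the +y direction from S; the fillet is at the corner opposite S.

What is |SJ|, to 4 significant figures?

52.79

S is at the origin; SA is horizontal with |SA| = 40.8 and A on the −x side, so A = (-40.80, 0.000). S and T share the same x with |ST| = 38.6 and T on the +y side, so T = (0.000, 38.60). The virtual corner opposite S is at (-40.80, 38.60). A1 meets AJ tangentially, so NJ is at right angles to AJ and the tangent condition forces NH to be normal to HT, with radius 5.1, so the center N sits 5.1 in from both sides at N = (-35.70, 33.50). That places the tangent points at J = (-40.80, 33.50) on AJ and H = (-35.70, 38.60) on HT. Then |SJ| = |J − S| = 52.79.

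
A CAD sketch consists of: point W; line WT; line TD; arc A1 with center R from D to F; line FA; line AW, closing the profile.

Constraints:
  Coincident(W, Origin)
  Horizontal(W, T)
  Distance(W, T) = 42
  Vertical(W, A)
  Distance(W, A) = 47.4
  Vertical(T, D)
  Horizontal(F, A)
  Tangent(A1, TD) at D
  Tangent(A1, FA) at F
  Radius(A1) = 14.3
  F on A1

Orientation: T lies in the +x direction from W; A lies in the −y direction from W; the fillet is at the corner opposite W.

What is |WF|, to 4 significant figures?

54.90

W is at the origin; WT is horizontal with |WT| = 42.0 and T on the +x side, so T = (42.00, 0.000). WA is vertical with |WA| = 47.4 and A on the −y side, so A = (0.000, -47.40). The virtual corner opposite W is at (42.00, -47.40). Since A1 is tangent to TD there, RD ⟂ TD and the tangent condition forces RF to be normal to FA, with radius 14.3, so the center R sits 14.3 in from both sides at R = (27.70, -33.10). That places the tangent points at D = (42.00, -33.10) on TD and F = (27.70, -47.40) on FA. Then |WF| = |F − W| = 54.90.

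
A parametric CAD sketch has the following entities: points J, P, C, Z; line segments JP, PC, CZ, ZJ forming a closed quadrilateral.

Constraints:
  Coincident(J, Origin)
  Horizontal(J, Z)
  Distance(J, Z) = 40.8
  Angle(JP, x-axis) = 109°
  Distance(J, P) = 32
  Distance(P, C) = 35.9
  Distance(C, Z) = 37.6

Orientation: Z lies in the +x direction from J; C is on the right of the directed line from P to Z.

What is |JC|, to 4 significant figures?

4.412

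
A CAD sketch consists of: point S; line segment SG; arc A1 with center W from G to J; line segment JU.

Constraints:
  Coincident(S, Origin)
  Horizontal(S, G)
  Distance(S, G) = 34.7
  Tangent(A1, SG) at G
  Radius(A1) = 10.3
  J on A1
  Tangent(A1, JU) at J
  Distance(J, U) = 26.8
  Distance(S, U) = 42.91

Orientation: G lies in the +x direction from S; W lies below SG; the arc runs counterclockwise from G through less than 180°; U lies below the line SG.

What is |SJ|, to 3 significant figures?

26.3

Checks: |WJ| = 10.30 ✓; ∠(WJ, JU) = 90.00° ✓; |JU| = 26.80 ✓; |SU| = 42.91 ✓.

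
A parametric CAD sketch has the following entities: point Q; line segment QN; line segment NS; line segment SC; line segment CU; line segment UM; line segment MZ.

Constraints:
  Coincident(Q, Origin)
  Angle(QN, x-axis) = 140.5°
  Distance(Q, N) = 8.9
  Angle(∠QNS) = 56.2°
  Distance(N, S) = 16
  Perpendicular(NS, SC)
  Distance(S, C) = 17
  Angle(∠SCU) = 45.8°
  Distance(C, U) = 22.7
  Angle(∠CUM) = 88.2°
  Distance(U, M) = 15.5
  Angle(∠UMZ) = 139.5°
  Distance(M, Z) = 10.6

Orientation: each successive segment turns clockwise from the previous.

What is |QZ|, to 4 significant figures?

24.15

∠CUM = 88.2° gives UM at 60.70° from the x-axis; with |UM| = 15.5, M = (0.7931, 17.97). ∠UMZ = 139.5° gives MZ at 20.20° from the x-axis; with |MZ| = 10.6, Z = (10.74, 21.63). Then |QZ| = |Z − Q| = 24.15.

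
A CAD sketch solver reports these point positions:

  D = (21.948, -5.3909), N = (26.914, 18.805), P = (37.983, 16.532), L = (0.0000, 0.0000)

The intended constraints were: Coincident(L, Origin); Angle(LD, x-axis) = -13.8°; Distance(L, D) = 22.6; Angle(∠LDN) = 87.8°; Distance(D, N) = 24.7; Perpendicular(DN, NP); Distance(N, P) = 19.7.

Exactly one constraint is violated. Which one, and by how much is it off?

Distance(N, P) = 19.7 — off by 8.40.

L = (0.00, 0.00) ✓; LD at -13.80° ✓; |LD| = 22.60 ✓; ∠LDN = 87.80° ✓; |DN| = 24.70 ✓; ∠(DN, NP) = 90.01° ✓; |NP| = 11.30 ✗.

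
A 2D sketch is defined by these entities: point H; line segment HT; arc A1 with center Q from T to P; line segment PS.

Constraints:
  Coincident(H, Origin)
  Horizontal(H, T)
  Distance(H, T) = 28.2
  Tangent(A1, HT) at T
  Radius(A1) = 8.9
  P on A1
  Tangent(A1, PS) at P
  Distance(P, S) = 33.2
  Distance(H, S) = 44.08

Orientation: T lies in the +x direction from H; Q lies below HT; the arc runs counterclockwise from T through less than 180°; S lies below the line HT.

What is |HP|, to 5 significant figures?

20.940

H is at the origin; H and T share the same y with |HT| = 28.2 and T on the +x side, so T = (28.200, 0.0000). Since A1 is tangent to HT there, QT ⟂ HT, so Q = T + (0, -8.9) = (28.200, -8.9000). Since QP ⟂ PS (tangency), |QS| = √(8.9² + 33.2²) = 34.372 regardless of where P sits on A1. So S lies on both circle(H, 44.08) and circle(Q, 34.372); the below-HT intersection is S = (16.051, -41.054). P is the foot of the tangent from S: P = (19.344, -8.0173).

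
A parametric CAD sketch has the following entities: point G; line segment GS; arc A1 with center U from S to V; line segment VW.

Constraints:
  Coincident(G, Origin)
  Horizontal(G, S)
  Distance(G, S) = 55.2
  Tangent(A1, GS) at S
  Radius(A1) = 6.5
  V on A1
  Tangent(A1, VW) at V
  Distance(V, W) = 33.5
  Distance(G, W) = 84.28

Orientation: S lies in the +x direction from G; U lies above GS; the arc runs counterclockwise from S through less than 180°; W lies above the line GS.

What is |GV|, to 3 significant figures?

60.9

Checks: |UV| = 6.500 ✓; ∠(UV, VW) = 90.00° ✓; |VW| = 33.50 ✓; |GW| = 84.28 ✓.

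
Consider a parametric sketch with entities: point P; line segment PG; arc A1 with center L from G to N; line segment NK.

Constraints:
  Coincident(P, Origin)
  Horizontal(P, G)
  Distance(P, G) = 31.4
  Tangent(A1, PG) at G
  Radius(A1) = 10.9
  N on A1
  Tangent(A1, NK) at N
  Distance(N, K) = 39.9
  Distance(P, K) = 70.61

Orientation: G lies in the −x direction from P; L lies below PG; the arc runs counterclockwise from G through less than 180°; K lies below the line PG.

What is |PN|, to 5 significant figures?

42.468

Checks: |LN| = 10.90 ✓; ∠(LN, NK) = 90.00° ✓; |NK| = 39.90 ✓; |PK| = 70.61 ✓.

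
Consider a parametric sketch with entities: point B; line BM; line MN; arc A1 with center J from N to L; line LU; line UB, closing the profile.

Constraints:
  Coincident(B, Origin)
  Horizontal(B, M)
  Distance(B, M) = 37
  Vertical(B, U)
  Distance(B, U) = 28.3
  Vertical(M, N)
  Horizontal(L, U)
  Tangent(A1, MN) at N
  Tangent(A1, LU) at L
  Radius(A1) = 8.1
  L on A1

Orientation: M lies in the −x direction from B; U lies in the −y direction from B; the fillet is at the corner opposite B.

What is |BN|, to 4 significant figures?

42.15

B is at the origin; BM is horizontal with |BM| = 37.0 and M on the −x side, so M = (-37.00, 0.000). BU is vertical with |BU| = 28.3 and U on the −y side, so U = (0.000, -28.30). The virtual corner opposite B is at (-37.00, -28.30). The tangent condition forces JN to be normal to MN and A1 meets LU tangentially, so JL is at right angles to LU, with radius 8.1, so the center J sits 8.1 in from both sides at J = (-28.90, -20.20). That places the tangent points at N = (-37.00, -20.20) on MN and L = (-28.90, -28.30) on LU. Then |BN| = |N − B| = 42.15.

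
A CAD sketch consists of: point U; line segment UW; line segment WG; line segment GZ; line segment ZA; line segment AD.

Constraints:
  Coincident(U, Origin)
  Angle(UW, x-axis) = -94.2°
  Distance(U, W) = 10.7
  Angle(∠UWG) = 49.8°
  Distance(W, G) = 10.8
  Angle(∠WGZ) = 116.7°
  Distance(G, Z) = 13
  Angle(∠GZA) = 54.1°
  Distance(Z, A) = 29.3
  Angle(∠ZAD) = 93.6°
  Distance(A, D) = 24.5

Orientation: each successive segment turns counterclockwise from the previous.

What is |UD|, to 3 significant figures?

30.6

∠GZA = 54.1° gives ZA at -135° from the x-axis; with |ZA| = 29.3, A = (-14.8, -12.3). ∠ZAD = 93.6° gives AD at -48.4° from the x-axis; with |AD| = 24.5, D = (1.47, -30.6). Then |UD| = |D − U| = 30.6.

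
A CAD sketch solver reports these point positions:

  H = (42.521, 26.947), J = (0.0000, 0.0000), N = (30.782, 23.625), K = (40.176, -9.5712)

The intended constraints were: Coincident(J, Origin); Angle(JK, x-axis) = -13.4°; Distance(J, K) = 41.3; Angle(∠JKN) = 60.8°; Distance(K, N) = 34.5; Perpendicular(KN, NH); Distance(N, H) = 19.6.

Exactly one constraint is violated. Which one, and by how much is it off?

Distance(N, H) = 19.6 — off by 7.40.

J = (0.00, 0.00) ✓; JK at -13.40° ✓; |JK| = 41.30 ✓; ∠JKN = 60.80° ✓; |KN| = 34.50 ✓; ∠(KN, NH) = 90.00° ✓; |NH| = 12.20 ✗.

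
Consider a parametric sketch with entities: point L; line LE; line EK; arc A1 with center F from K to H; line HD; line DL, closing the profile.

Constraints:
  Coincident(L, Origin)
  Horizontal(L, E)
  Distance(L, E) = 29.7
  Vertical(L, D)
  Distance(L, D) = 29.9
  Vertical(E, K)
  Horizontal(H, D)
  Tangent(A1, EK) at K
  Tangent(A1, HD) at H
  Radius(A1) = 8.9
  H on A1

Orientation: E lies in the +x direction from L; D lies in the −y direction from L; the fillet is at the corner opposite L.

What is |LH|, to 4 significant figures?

36.42

The virtual corner opposite L is at (29.70, -29.90). A1 meets EK tangentially, so FK is at right angles to EK and tangency of A1 to HD means the radius FH is perpendicular to HD, with radius 8.9, so the center F sits 8.9 in from both sides at F = (20.80, -21.00). That places the tangent points at K = (29.70, -21.00) on EK and H = (20.80, -29.90) on HD. Then |LH| = |H − L| = 36.42.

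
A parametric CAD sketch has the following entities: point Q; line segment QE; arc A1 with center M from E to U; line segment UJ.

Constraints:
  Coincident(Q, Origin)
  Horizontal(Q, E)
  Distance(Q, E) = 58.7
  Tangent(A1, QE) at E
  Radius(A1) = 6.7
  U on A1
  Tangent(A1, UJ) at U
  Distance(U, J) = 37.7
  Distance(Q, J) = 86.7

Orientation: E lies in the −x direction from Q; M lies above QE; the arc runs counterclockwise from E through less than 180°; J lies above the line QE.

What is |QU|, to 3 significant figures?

54.5

Q is at the origin; Q and E share the same y with |QE| = 58.7 and E on the −x side, so E = (-58.7, 0.00). A1 meets QE tangentially, so ME is at right angles to QE, so M = E + (0, 6.7) = (-58.7, 6.70). Since MU ⟂ UJ (tangency), |MJ| = √(6.7² + 37.7²) = 38.3 regardless of where U sits on A1. So J lies on both circle(Q, 86.7) and circle(M, 38.3); the above-QE intersection is J = (-76.6, 40.5). U is the foot of the tangent from J: U = (-53.4, 10.8).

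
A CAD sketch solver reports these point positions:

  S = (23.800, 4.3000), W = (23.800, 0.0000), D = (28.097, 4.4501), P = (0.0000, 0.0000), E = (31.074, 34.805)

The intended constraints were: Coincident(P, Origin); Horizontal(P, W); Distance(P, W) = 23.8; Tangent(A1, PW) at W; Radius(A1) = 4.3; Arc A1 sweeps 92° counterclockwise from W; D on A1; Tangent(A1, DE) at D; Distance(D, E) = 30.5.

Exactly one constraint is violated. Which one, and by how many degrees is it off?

Tangent(A1, DE) at D — off by 7.60°.

P = (0.00, 0.00) ✓; P.y = 0.00, W.y = 0.00 ✓; |PW| = 23.80 ✓; ∠(SW, WP) = 90.00° ✓; |SW| = 4.300 ✓; bearing(S→D) − bearing(S→W) = 92.00° ✓; |SD| = 4.300 ✓; ∠(SD, DE) = 97.60° ✗; |DE| = 30.50 ✓.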